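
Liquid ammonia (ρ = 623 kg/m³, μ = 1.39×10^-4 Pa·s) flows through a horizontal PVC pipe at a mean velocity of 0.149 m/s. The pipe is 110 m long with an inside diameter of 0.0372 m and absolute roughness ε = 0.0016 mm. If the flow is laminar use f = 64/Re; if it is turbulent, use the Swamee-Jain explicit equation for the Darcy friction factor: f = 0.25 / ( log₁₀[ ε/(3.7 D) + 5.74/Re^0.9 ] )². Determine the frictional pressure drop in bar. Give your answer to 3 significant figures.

ΔP ≈ 0.00503 bar

Reynolds number Re = ρVD/μ = 623 · 0.149 · 0.0372 / 0.000139 = 2.484e+04.
Re > 4000 → turbulent. Relative roughness ε/D = 1.6e-06/0.0372 = 4.3e-05. Swamee-Jain: f = 0.25/(log₁₀[4.3e-05/3.7 + 5.74/2.484e+04^0.9])² = 0.25/(log₁₀[1.16e-05 + 0.000636])² = 0.25/(-3.189)² = 0.02458.
Darcy-Weisbach: ΔP = f(L/D)(ρV²/2) = 0.02458·(110/0.0372)·(623·0.149²/2) = 0.02458·2957·6.916 = 502.7 Pa.
ΔP = 502.7 Pa = 0.00503 bar.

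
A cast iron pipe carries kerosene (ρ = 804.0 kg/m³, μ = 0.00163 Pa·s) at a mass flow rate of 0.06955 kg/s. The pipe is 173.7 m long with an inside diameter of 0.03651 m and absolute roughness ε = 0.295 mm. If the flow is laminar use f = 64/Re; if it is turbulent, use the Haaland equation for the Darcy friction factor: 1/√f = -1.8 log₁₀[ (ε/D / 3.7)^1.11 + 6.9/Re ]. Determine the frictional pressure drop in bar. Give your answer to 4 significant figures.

A = πD²/4 = π(0.03651)²/4 = 0.001047 m²; mean velocity V = ṁ/(ρA) = 0.06955/(804 · 0.001047) = 0.08263 m/s.
Reynolds number Re = ρVD/μ = 804 · 0.08263 · 0.03651 / 0.00163 = 1488.
Re < 2300 → laminar flow, so f = 64/Re = 64/1488 = 0.04301 (the turbulent correlation is not needed).
Darcy-Weisbach: ΔP = f(L/D)(ρV²/2) = 0.04301·(173.7/0.03651)·(804·0.08263²/2) = 0.04301·4758·2.745 = 561.6 Pa.
ΔP = 561.6 Pa = 0.005616 bar.

ΔP ≈ 0.005616 bar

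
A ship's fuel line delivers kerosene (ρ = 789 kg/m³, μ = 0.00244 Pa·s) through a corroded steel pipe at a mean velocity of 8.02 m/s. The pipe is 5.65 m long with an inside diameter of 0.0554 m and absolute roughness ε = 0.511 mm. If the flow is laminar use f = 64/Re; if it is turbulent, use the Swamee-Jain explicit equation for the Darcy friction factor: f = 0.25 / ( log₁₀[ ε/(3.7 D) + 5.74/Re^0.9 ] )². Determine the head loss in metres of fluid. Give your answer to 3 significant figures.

Reynolds number Re = ρVD/μ = 789 · 8.02 · 0.0554 / 0.00244 = 1.437e+05.
Re > 4000 → turbulent. Relative roughness ε/D = 0.000511/0.0554 = 0.00922. Swamee-Jain: f = 0.25/(log₁₀[0.00922/3.7 + 5.74/1.437e+05^0.9])² = 0.25/(log₁₀[0.00249 + 0.000131])² = 0.25/(-2.581)² = 0.03753.
Darcy-Weisbach: ΔP = f(L/D)(ρV²/2) = 0.03753·(5.65/0.0554)·(789·8.02²/2) = 0.03753·102·2.537e+04 = 9.711e+04 Pa.
Head loss h_f = ΔP/(ρg) = 9.711e+04/(789·9.81) = 12.5 m.

h_f ≈ 12.5 m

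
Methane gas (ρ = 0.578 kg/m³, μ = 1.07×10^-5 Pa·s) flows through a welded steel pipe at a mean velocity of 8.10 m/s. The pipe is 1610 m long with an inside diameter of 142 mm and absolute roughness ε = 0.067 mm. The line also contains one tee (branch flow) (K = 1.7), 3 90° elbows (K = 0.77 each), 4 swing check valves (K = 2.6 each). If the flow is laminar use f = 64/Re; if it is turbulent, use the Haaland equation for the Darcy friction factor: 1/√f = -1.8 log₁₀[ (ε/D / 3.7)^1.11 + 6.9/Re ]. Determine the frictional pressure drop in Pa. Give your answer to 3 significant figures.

ΔP ≈ 4870 Pa

Reynolds number Re = ρVD/μ = 0.578 · 8.1 · 0.142 / 1.07e-05 = 6.213e+04.
Re > 4000 → turbulent. Relative roughness ε/D = 6.7e-05/0.142 = 0.000472. Haaland: 1/√f = -1.8 log₁₀[(0.000472/3.7)^1.11 + 6.9/6.213e+04] = -1.8 log₁₀[4.76e-05 + 0.000111] = 6.839, so f = 0.02138.
Total minor-loss coefficient ΣK = 1·1.7 + 3·0.77 + 4·2.6 = 14.4.
ΔP = [f·L/D + ΣK]·(ρV²/2) = [0.02138·1610/0.142 + 14.4]·(0.578·8.1²/2) = [242.4 + 14.4]·18.96 = 4869 Pa.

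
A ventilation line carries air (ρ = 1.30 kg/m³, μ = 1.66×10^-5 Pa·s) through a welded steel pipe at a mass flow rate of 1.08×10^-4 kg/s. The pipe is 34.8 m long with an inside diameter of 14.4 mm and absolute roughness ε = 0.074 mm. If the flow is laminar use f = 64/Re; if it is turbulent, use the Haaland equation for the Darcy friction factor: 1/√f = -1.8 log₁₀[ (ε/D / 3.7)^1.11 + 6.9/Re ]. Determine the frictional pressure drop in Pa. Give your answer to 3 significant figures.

ΔP ≈ 45.5 Pa

A = πD²/4 = π(0.0144)²/4 = 0.0001629 m²; mean velocity V = ṁ/(ρA) = 0.000108/(1.3 · 0.0001629) = 0.5101 m/s.
Reynolds number Re = ρVD/μ = 1.3 · 0.5101 · 0.0144 / 1.66e-05 = 575.3.
Re < 2300 → laminar flow, so f = 64/Re = 64/575.3 = 0.1113 (the turbulent correlation is not needed).
Darcy-Weisbach: ΔP = f(L/D)(ρV²/2) = 0.1113·(34.8/0.0144)·(1.3·0.5101²/2) = 0.1113·2417·0.1691 = 45.48 Pa.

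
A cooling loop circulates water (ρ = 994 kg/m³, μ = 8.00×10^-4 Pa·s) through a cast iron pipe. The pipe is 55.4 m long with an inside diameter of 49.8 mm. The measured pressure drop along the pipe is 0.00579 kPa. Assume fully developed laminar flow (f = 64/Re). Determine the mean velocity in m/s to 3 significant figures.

V ≈ 0.0101 m/s

For laminar flow, f = 64/Re with Re = ρVD/μ, so Darcy-Weisbach reduces to ΔP = 32μLV/D². Solving for V: V = ΔP·D²/(32μL) = 5.79·(0.0498)²/(32·0.0008·55.4) = 0.01012 m/s.
Check: Re = ρVD/μ = 994·0.01012·0.0498/0.0008 = 626.5 < 2300, so the laminar assumption holds.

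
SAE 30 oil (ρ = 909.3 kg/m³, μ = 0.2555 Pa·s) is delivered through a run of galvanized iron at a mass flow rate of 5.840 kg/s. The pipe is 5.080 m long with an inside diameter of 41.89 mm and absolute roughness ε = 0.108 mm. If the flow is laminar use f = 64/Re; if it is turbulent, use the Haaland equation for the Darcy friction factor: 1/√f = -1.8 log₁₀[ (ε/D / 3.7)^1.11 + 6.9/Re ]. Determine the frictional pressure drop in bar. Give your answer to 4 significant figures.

A = πD²/4 = π(0.04189)²/4 = 0.001378 m²; mean velocity V = ṁ/(ρA) = 5.84/(909.3 · 0.001378) = 4.66 m/s.
Reynolds number Re = ρVD/μ = 909.3 · 4.66 · 0.04189 / 0.256 = 694.7.
Re < 2300 → laminar flow, so f = 64/Re = 64/694.7 = 0.09212 (the turbulent correlation is not needed).
Darcy-Weisbach: ΔP = f(L/D)(ρV²/2) = 0.09212·(5.08/0.04189)·(909.3·4.66²/2) = 0.09212·121.3·9873 = 1.103e+05 Pa.
ΔP = 1.103e+05 Pa = 1.103 bar.

ΔP ≈ 1.103 bar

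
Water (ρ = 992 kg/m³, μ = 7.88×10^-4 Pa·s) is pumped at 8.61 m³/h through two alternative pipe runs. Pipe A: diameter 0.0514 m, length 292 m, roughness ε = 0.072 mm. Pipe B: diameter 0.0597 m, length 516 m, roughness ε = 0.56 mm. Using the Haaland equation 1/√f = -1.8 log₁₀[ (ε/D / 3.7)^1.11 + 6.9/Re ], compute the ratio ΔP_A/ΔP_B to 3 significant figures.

Pipe A: V = Q/A = 0.002392/0.002075 = 1.153 m/s; Re = 7.458e+04; ε/D = 0.0014; Haaland → f = 0.02383; ΔP_A = f(L/D)(ρV²/2) = 8.919e+04 Pa.
Pipe B: V = Q/A = 0.002392/0.002799 = 0.8544 m/s; Re = 6.421e+04; ε/D = 0.00938; Haaland → f = 0.03807; ΔP_B = f(L/D)(ρV²/2) = 1.191e+05 Pa.
ΔP_A/ΔP_B = 8.919e+04/1.191e+05 = 0.749.

ΔP_A/ΔP_B ≈ 0.749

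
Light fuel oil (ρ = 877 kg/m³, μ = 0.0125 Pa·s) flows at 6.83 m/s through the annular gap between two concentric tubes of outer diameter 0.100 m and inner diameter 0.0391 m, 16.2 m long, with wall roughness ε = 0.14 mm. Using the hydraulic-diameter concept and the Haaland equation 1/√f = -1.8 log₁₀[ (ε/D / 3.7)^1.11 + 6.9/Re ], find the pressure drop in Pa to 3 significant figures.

ΔP ≈ 155000 Pa

Hydraulic diameter D_h = 4A/P = D_o - D_i = 0.1 - 0.0391 = 0.0609 m.
Re = ρVD_h/μ = 877·6.83·0.0609/0.0125 = 2.918e+04.
ε/D_h = 0.00014/0.0609 = 0.0023; Haaland gives 1/√f = -1.8 log₁₀[0.000276+0.000236] = 5.923, so f = 0.02851.
ΔP = f(L/D_h)(ρV²/2) = 0.02851·16.2/0.0609·2.046e+04 = 1.551e+05 Pa.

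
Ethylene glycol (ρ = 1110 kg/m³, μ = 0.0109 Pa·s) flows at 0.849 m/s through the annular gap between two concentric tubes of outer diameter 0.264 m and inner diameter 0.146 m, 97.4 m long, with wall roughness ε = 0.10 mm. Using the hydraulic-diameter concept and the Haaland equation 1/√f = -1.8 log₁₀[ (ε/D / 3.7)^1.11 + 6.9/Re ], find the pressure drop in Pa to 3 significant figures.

ΔP ≈ 10500 Pa

Hydraulic diameter D_h = 4A/P = D_o - D_i = 0.264 - 0.146 = 0.118 m.
Re = ρVD_h/μ = 1110·0.849·0.118/0.0109 = 1.02e+04.
ε/D_h = 0.0001/0.118 = 0.000847; Haaland gives 1/√f = -1.8 log₁₀[9.11e-05+0.000676] = 5.607, so f = 0.03181.
ΔP = f(L/D_h)(ρV²/2) = 0.03181·97.4/0.118·400 = 1.05e+04 Pa.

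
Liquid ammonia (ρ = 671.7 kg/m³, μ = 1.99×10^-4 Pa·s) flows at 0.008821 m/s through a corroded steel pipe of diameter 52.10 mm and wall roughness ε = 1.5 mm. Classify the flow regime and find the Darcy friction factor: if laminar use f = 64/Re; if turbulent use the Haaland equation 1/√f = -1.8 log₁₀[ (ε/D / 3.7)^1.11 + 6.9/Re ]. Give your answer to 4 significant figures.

Re = ρVD/μ = 671.7·0.008821·0.0521/0.000199 = 1551.
Re < 2300 → laminar, so f = 64/Re = 0.04126 (roughness is irrelevant in laminar flow).

f ≈ 0.04126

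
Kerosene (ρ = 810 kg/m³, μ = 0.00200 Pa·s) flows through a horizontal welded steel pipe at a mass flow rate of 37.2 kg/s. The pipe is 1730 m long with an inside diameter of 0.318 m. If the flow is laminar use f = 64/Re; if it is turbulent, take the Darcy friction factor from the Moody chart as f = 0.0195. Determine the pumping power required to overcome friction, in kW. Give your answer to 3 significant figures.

A = πD²/4 = π(0.318)²/4 = 0.07942 m²; mean velocity V = ṁ/(ρA) = 37.2/(810 · 0.07942) = 0.5782 m/s.
Reynolds number Re = ρVD/μ = 810 · 0.5782 · 0.318 / 0.002 = 7.447e+04.
Re > 4000 → turbulent; use the Moody-chart value f = 0.0195.
Darcy-Weisbach: ΔP = f(L/D)(ρV²/2) = 0.0195·(1730/0.318)·(810·0.5782²/2) = 0.0195·5440·135.4 = 1.437e+04 Pa.
Q = ṁ/ρ = 37.2/810 = 0.04593 m³/s.
Pumping power P = QΔP = 0.04593·1.437e+04 = 659.8 W = 0.660 kW.

P ≈ 0.660 kW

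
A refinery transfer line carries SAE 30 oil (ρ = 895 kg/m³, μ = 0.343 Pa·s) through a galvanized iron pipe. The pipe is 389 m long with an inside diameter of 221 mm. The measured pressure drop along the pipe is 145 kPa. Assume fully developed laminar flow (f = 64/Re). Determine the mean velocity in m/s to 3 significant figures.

For laminar flow, f = 64/Re with Re = ρVD/μ, so Darcy-Weisbach reduces to ΔP = 32μLV/D². Solving for V: V = ΔP·D²/(32μL) = 1.45e+05·(0.221)²/(32·0.343·389) = 1.659 m/s.
Check: Re = ρVD/μ = 895·1.659·0.221/0.343 = 956.5 < 2300, so the laminar assumption holds.

V ≈ 1.66 m/s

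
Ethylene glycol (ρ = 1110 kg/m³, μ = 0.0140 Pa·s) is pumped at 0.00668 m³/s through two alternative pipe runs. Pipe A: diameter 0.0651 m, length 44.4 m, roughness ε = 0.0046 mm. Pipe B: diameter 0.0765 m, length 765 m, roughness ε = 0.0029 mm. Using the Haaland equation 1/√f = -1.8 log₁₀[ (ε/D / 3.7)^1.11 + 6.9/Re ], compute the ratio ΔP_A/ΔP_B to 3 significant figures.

ΔP_A/ΔP_B ≈ 0.125

Pipe A: V = Q/A = 0.00668/0.003329 = 2.007 m/s; Re = 1.036e+04; ε/D = 7.07e-05; Haaland → f = 0.03066; ΔP_A = f(L/D)(ρV²/2) = 4.675e+04 Pa.
Pipe B: V = Q/A = 0.00668/0.004596 = 1.453 m/s; Re = 8815; ε/D = 3.79e-05; Haaland → f = 0.03202; ΔP_B = f(L/D)(ρV²/2) = 3.753e+05 Pa.
ΔP_A/ΔP_B = 4.675e+04/3.753e+05 = 0.125.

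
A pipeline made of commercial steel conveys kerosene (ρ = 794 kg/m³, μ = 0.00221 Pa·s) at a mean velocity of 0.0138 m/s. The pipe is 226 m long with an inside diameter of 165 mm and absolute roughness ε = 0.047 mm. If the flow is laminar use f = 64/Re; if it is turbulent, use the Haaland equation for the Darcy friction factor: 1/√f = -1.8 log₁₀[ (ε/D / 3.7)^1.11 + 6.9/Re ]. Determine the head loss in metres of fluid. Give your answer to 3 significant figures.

h_f ≈ 0.00104 m

Reynolds number Re = ρVD/μ = 794 · 0.0138 · 0.165 / 0.00221 = 818.1.
Re < 2300 → laminar flow, so f = 64/Re = 64/818.1 = 0.07823 (the turbulent correlation is not needed).
Darcy-Weisbach: ΔP = f(L/D)(ρV²/2) = 0.07823·(226/0.165)·(794·0.0138²/2) = 0.07823·1370·0.0756 = 8.101 Pa.
Head loss h_f = ΔP/(ρg) = 8.101/(794·9.81) = 0.00104 m.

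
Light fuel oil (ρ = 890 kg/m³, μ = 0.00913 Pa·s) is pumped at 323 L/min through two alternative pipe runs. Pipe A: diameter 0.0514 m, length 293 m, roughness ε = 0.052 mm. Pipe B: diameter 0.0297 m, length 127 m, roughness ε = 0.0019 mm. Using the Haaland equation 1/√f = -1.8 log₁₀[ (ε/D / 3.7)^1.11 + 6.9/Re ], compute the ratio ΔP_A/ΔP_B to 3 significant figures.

ΔP_A/ΔP_B ≈ 0.179

Pipe A: V = Q/A = 0.005383/0.002075 = 2.594 m/s; Re = 1.3e+04; ε/D = 0.00101; Haaland → f = 0.03028; ΔP_A = f(L/D)(ρV²/2) = 5.17e+05 Pa.
Pipe B: V = Q/A = 0.005383/0.0006928 = 7.77 m/s; Re = 2.25e+04; ε/D = 6.4e-05; Haaland → f = 0.02511; ΔP_B = f(L/D)(ρV²/2) = 2.885e+06 Pa.
ΔP_A/ΔP_B = 5.17e+05/2.885e+06 = 0.179.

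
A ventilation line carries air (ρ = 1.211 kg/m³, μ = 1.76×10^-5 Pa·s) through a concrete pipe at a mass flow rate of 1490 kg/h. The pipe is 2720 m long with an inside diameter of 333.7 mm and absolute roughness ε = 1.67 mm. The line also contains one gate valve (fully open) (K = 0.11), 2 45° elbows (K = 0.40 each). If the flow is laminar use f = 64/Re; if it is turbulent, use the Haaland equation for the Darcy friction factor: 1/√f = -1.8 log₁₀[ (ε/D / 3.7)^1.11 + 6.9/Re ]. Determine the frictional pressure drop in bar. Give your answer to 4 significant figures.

ṁ = 1490 kg/h = 1490/3600 = 0.4139 kg/s.
A = πD²/4 = π(0.3337)²/4 = 0.08746 m²; mean velocity V = ṁ/(ρA) = 0.4139/(1.211 · 0.08746) = 3.908 m/s.
Reynolds number Re = ρVD/μ = 1.211 · 3.908 · 0.3337 / 1.76e-05 = 8.973e+04.
Re > 4000 → turbulent. Relative roughness ε/D = 0.00167/0.3337 = 0.005. Haaland: 1/√f = -1.8 log₁₀[(0.005/3.7)^1.11 + 6.9/8.973e+04] = -1.8 log₁₀[0.000654 + 7.69e-05] = 5.645, so f = 0.03138.
Total minor-loss coefficient ΣK = 1·0.11 + 2·0.4 = 0.91.
ΔP = [f·L/D + ΣK]·(ρV²/2) = [0.03138·2720/0.3337 + 0.91]·(1.211·3.908²/2) = [255.8 + 0.91]·9.247 = 2374 Pa.
ΔP = 2374 Pa = 0.02374 bar.

ΔP ≈ 0.02374 bar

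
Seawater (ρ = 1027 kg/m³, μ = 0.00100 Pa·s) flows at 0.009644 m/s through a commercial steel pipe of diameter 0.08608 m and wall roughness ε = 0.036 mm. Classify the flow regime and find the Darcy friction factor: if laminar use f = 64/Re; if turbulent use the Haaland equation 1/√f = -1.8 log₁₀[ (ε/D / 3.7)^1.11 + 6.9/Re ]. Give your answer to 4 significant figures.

f ≈ 0.07507

Re = ρVD/μ = 1027·0.009644·0.08608/0.001 = 852.6.
Re < 2300 → laminar, so f = 64/Re = 0.07507 (roughness is irrelevant in laminar flow).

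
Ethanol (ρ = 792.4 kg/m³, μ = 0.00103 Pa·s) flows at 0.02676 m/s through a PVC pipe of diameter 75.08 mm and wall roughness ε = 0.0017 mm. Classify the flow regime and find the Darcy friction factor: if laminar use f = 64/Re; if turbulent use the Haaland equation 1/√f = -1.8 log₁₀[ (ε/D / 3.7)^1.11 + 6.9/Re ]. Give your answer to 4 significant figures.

Re = ρVD/μ = 792.4·0.02676·0.07508/0.00103 = 1546.
Re < 2300 → laminar, so f = 64/Re = 0.04141 (roughness is irrelevant in laminar flow).

f ≈ 0.04141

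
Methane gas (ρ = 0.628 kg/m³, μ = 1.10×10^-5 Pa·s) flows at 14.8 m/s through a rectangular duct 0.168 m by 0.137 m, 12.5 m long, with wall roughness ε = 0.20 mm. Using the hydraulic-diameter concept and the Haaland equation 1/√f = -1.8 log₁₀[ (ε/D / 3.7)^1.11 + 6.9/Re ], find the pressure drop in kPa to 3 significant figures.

Hydraulic diameter D_h = 4A/P = 4·(0.168·0.137)/(2·(0.168+0.137)) = 0.09206/0.61 = 0.1509 m.
Re = ρVD_h/μ = 0.628·14.8·0.1509/1.1e-05 = 1.275e+05.
ε/D_h = 0.0002/0.1509 = 0.00133; Haaland gives 1/√f = -1.8 log₁₀[0.00015+5.41e-05] = 6.644, so f = 0.02266.
ΔP = f(L/D_h)(ρV²/2) = 0.02266·12.5/0.1509·68.78 = 129.1 Pa.
ΔP = 0.129 kPa.

ΔP ≈ 0.129 kPa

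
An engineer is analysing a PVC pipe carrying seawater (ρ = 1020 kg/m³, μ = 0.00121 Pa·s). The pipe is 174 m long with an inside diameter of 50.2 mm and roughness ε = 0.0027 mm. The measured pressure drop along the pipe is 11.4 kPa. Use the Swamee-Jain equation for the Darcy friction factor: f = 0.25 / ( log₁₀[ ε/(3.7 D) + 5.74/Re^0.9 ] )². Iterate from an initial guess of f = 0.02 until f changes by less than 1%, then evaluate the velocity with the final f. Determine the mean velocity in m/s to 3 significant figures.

V ≈ 0.502 m/s

Rearranging Darcy-Weisbach: V = √(2·ΔP·D/(f·L·ρ)). With ε/D = 2.7e-06/0.0502 = 5.38e-05, iterate starting from f = 0.02:
  f = 0.02 → V = √(2·1.14e+04·0.0502/(0.02·174·1020)) = 0.5678 m/s; Re = ρVD/μ = 2.403e+04; f → 0.02481
  f = 0.02481 → V = 0.5098 m/s; Re = 2.157e+04; f → 0.02547
  f = 0.02547 → V = 0.5032 m/s; Re = 2.129e+04; f → 0.02555
Converged (Δf/f < 1%). With the final f = 0.02555: V = √(2·1.14e+04·0.0502/(0.02555·174·1020)) = 0.5024 m/s.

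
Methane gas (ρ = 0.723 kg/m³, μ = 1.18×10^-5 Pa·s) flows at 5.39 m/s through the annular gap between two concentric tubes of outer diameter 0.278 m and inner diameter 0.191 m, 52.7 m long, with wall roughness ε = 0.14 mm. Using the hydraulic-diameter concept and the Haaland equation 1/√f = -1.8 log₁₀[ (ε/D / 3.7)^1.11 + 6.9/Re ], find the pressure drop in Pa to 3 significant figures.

ΔP ≈ 173 Pa

Hydraulic diameter D_h = 4A/P = D_o - D_i = 0.278 - 0.191 = 0.087 m.
Re = ρVD_h/μ = 0.723·5.39·0.087/1.18e-05 = 2.873e+04.
ε/D_h = 0.00014/0.087 = 0.00161; Haaland gives 1/√f = -1.8 log₁₀[0.000186+0.00024] = 6.067, so f = 0.02716.
ΔP = f(L/D_h)(ρV²/2) = 0.02716·52.7/0.087·10.5 = 172.8 Pa.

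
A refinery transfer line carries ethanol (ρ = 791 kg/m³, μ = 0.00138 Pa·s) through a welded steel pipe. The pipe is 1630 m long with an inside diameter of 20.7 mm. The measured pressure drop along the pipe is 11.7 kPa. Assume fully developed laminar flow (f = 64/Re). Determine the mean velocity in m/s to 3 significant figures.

V ≈ 0.0696 m/s

For laminar flow, f = 64/Re with Re = ρVD/μ, so Darcy-Weisbach reduces to ΔP = 32μLV/D². Solving for V: V = ΔP·D²/(32μL) = 1.17e+04·(0.0207)²/(32·0.00138·1630) = 0.06965 m/s.
Check: Re = ρVD/μ = 791·0.06965·0.0207/0.00138 = 826.4 < 2300, so the laminar assumption holds.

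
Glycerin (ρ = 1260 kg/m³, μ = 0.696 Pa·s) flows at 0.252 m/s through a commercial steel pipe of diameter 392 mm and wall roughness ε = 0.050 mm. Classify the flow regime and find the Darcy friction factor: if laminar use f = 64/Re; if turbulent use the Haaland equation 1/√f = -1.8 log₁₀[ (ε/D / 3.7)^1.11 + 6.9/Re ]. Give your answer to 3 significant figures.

Re = ρVD/μ = 1260·0.252·0.392/0.696 = 178.8.
Re < 2300 → laminar, so f = 64/Re = 0.3579 (roughness is irrelevant in laminar flow).

f ≈ 0.358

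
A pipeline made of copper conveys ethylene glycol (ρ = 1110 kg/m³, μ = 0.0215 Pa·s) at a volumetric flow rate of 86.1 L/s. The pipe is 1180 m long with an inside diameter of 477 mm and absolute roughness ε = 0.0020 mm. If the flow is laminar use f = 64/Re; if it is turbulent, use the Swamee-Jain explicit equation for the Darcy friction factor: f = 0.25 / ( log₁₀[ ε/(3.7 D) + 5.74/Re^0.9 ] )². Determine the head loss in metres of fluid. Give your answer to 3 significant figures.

Q = 86.1 L/s = 86.1/1000 = 0.0861 m³/s.
Cross-sectional area A = πD²/4 = π(0.477)²/4 = 0.1787 m²; mean velocity V = Q/A = 0.0861/0.1787 = 0.4818 m/s.
Reynolds number Re = ρVD/μ = 1110 · 0.4818 · 0.477 / 0.0215 = 1.187e+04.
Re > 4000 → turbulent. Relative roughness ε/D = 2e-06/0.477 = 4.19e-06. Swamee-Jain: f = 0.25/(log₁₀[4.19e-06/3.7 + 5.74/1.187e+04^0.9])² = 0.25/(log₁₀[1.13e-06 + 0.00124])² = 0.25/(-2.908)² = 0.02957.
Darcy-Weisbach: ΔP = f(L/D)(ρV²/2) = 0.02957·(1180/0.477)·(1110·0.4818²/2) = 0.02957·2474·128.8 = 9425 Pa.
Head loss h_f = ΔP/(ρg) = 9425/(1110·9.81) = 0.866 m.

h_f ≈ 0.866 m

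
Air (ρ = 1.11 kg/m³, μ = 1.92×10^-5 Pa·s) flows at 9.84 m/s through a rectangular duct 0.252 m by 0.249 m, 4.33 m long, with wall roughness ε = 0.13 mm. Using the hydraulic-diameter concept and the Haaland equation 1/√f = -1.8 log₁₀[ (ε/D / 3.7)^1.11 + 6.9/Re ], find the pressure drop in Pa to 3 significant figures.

ΔP ≈ 18.0 Pa

Hydraulic diameter D_h = 4A/P = 4·(0.252·0.249)/(2·(0.252+0.249)) = 0.251/1.002 = 0.2505 m.
Re = ρVD_h/μ = 1.11·9.84·0.2505/1.92e-05 = 1.425e+05.
ε/D_h = 0.00013/0.2505 = 0.000519; Haaland gives 1/√f = -1.8 log₁₀[5.29e-05+4.84e-05] = 7.19, so f = 0.01934.
ΔP = f(L/D_h)(ρV²/2) = 0.01934·4.33/0.2505·53.74 = 17.97 Pa.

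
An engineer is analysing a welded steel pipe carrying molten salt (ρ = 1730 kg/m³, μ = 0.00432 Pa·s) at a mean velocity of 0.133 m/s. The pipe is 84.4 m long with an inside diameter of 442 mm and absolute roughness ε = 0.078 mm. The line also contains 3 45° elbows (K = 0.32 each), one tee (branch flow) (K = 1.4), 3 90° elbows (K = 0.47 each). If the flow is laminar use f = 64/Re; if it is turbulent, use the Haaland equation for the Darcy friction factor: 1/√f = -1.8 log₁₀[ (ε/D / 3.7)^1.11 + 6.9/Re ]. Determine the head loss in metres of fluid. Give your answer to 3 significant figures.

Reynolds number Re = ρVD/μ = 1730 · 0.133 · 0.442 / 0.00432 = 2.354e+04.
Re > 4000 → turbulent. Relative roughness ε/D = 7.8e-05/0.442 = 0.000176. Haaland: 1/√f = -1.8 log₁₀[(0.000176/3.7)^1.11 + 6.9/2.354e+04] = -1.8 log₁₀[1.6e-05 + 0.000293] = 6.318, so f = 0.02505.
Total minor-loss coefficient ΣK = 3·0.32 + 1·1.4 + 3·0.47 = 3.77.
ΔP = [f·L/D + ΣK]·(ρV²/2) = [0.02505·84.4/0.442 + 3.77]·(1730·0.133²/2) = [4.784 + 3.77]·15.3 = 130.9 Pa.
Head loss h_f = ΔP/(ρg) = 130.9/(1730·9.81) = 0.00771 m.

h_f ≈ 0.00771 m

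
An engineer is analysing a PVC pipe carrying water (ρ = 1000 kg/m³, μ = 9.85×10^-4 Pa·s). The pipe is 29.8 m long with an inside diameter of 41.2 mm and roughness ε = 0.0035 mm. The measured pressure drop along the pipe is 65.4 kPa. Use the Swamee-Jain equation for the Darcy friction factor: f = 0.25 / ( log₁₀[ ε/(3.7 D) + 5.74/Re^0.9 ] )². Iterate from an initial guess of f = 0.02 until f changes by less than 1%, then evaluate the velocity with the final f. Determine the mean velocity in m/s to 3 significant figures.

Rearranging Darcy-Weisbach: V = √(2·ΔP·D/(f·L·ρ)). With ε/D = 3.5e-06/0.0412 = 8.5e-05, iterate starting from f = 0.02:
  f = 0.02 → V = √(2·6.54e+04·0.0412/(0.02·29.8·1000)) = 3.007 m/s; Re = ρVD/μ = 1.258e+05; f → 0.01761
  f = 0.01761 → V = 3.205 m/s; Re = 1.34e+05; f → 0.01741
  f = 0.01741 → V = 3.223 m/s; Re = 1.348e+05; f → 0.01739
Converged (Δf/f < 1%). With the final f = 0.01739: V = √(2·6.54e+04·0.0412/(0.01739·29.8·1000)) = 3.225 m/s.

V ≈ 3.22 m/s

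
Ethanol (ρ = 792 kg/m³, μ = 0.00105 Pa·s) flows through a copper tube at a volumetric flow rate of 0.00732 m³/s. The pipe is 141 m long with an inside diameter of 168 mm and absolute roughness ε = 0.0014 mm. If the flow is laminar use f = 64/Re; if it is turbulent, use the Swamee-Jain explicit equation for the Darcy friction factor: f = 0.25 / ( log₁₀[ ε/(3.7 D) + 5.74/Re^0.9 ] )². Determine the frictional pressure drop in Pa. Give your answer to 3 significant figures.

ΔP ≈ 785 Pa

Cross-sectional area A = πD²/4 = π(0.168)²/4 = 0.02217 m²; mean velocity V = Q/A = 0.00732/0.02217 = 0.3302 m/s.
Reynolds number Re = ρVD/μ = 792 · 0.3302 · 0.168 / 0.00105 = 4.185e+04.
Re > 4000 → turbulent. Relative roughness ε/D = 1.4e-06/0.168 = 8.33e-06. Swamee-Jain: f = 0.25/(log₁₀[8.33e-06/3.7 + 5.74/4.185e+04^0.9])² = 0.25/(log₁₀[2.25e-06 + 0.000398])² = 0.25/(-3.398)² = 0.02165.
Darcy-Weisbach: ΔP = f(L/D)(ρV²/2) = 0.02165·(141/0.168)·(792·0.3302²/2) = 0.02165·839.3·43.18 = 784.6 Pa.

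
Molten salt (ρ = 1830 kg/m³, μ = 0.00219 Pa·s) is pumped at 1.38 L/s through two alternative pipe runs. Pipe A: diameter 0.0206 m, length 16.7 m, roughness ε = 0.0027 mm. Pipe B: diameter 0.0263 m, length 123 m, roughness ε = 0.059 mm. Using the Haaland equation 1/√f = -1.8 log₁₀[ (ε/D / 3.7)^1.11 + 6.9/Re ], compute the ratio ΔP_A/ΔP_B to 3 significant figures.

Pipe A: V = Q/A = 0.00138/0.0003333 = 4.141 m/s; Re = 7.127e+04; ε/D = 0.000131; Haaland → f = 0.01963; ΔP_A = f(L/D)(ρV²/2) = 2.496e+05 Pa.
Pipe B: V = Q/A = 0.00138/0.0005433 = 2.54 m/s; Re = 5.583e+04; ε/D = 0.00224; Haaland → f = 0.02659; ΔP_B = f(L/D)(ρV²/2) = 7.344e+05 Pa.
ΔP_A/ΔP_B = 2.496e+05/7.344e+05 = 0.340.

ΔP_A/ΔP_B ≈ 0.340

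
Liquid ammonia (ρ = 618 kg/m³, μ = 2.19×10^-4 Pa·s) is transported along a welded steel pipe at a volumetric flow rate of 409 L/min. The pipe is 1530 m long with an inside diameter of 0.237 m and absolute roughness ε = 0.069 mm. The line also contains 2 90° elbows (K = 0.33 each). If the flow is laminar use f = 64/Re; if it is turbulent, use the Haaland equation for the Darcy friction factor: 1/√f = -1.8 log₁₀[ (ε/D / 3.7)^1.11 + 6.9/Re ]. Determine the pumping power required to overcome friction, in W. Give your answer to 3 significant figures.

P ≈ 6.22 W

Q = 409 L/min = 409/60000 = 0.006817 m³/s.
Cross-sectional area A = πD²/4 = π(0.237)²/4 = 0.04412 m²; mean velocity V = Q/A = 0.006817/0.04412 = 0.1545 m/s.
Reynolds number Re = ρVD/μ = 618 · 0.1545 · 0.237 / 0.000219 = 1.033e+05.
Re > 4000 → turbulent. Relative roughness ε/D = 6.9e-05/0.237 = 0.000291. Haaland: 1/√f = -1.8 log₁₀[(0.000291/3.7)^1.11 + 6.9/1.033e+05] = -1.8 log₁₀[2.78e-05 + 6.68e-05] = 7.243, so f = 0.01906.
Total minor-loss coefficient ΣK = 2·0.33 = 0.66.
ΔP = [f·L/D + ΣK]·(ρV²/2) = [0.01906·1530/0.237 + 0.66]·(618·0.1545²/2) = [123 + 0.66]·7.378 = 912.7 Pa.
Pumping power P = QΔP = 0.006817·912.7 = 6.221 W = 6.22 W.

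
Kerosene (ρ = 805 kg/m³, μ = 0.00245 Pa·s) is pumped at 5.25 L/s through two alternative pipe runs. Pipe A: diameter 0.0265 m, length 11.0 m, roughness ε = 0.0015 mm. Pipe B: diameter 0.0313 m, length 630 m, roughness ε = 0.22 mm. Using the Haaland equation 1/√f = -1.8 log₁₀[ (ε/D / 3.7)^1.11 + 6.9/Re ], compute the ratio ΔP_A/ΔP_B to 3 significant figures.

ΔP_A/ΔP_B ≈ 0.0216

Pipe A: V = Q/A = 0.00525/0.0005515 = 9.519 m/s; Re = 8.288e+04; ε/D = 5.66e-05; Haaland → f = 0.01876; ΔP_A = f(L/D)(ρV²/2) = 2.839e+05 Pa.
Pipe B: V = Q/A = 0.00525/0.0007694 = 6.823 m/s; Re = 7.017e+04; ε/D = 0.00703; Haaland → f = 0.0348; ΔP_B = f(L/D)(ρV²/2) = 1.313e+07 Pa.
ΔP_A/ΔP_B = 2.839e+05/1.313e+07 = 0.0216.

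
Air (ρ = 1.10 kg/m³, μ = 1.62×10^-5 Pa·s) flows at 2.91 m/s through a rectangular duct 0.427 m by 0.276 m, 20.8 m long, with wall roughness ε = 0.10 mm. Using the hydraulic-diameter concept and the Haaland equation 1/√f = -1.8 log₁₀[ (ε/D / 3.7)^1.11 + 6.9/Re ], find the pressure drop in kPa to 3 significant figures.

Hydraulic diameter D_h = 4A/P = 4·(0.427·0.276)/(2·(0.427+0.276)) = 0.4714/1.406 = 0.3353 m.
Re = ρVD_h/μ = 1.1·2.91·0.3353/1.62e-05 = 6.625e+04.
ε/D_h = 0.0001/0.3353 = 0.000298; Haaland gives 1/√f = -1.8 log₁₀[2.86e-05+0.000104] = 6.979, so f = 0.02053.
ΔP = f(L/D_h)(ρV²/2) = 0.02053·20.8/0.3353·4.657 = 5.933 Pa.
ΔP = 0.00593 kPa.

ΔP ≈ 0.00593 kPa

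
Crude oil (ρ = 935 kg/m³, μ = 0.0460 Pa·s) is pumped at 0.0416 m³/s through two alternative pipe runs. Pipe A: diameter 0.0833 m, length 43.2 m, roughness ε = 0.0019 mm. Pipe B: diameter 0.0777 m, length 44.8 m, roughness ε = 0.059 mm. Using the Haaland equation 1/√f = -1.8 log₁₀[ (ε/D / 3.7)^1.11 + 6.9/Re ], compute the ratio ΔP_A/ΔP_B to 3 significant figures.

ΔP_A/ΔP_B ≈ 0.667

Pipe A: V = Q/A = 0.0416/0.00545 = 7.633 m/s; Re = 1.292e+04; ε/D = 2.28e-05; Haaland → f = 0.02884; ΔP_A = f(L/D)(ρV²/2) = 4.075e+05 Pa.
Pipe B: V = Q/A = 0.0416/0.004742 = 8.773 m/s; Re = 1.386e+04; ε/D = 0.000759; Haaland → f = 0.02944; ΔP_B = f(L/D)(ρV²/2) = 6.109e+05 Pa.
ΔP_A/ΔP_B = 4.075e+05/6.109e+05 = 0.667.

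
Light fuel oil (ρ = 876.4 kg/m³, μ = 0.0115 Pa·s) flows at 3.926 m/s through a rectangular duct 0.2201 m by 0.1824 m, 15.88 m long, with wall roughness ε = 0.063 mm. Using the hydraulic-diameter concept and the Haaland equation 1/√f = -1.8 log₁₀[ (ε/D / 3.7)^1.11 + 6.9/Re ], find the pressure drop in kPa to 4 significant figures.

ΔP ≈ 11.28 kPa

Hydraulic diameter D_h = 4A/P = 4·(0.2201·0.1824)/(2·(0.2201+0.1824)) = 0.1606/0.805 = 0.1995 m.
Re = ρVD_h/μ = 876.4·3.926·0.1995/0.0115 = 5.968e+04.
ε/D_h = 6.3e-05/0.1995 = 0.000316; Haaland gives 1/√f = -1.8 log₁₀[3.05e-05+0.000116] = 6.904, so f = 0.02098.
ΔP = f(L/D_h)(ρV²/2) = 0.02098·15.88/0.1995·6754 = 1.128e+04 Pa.
ΔP = 11.28 kPa.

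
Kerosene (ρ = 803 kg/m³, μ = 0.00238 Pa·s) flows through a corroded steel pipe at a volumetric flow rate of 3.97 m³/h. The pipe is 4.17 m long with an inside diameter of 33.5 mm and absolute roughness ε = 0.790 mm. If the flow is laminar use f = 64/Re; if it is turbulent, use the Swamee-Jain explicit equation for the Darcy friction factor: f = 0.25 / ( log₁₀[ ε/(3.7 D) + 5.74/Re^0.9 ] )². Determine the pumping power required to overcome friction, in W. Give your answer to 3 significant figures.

Q = 3.97 m³/h = 3.97/3600 = 0.001103 m³/s.
Cross-sectional area A = πD²/4 = π(0.0335)²/4 = 0.0008814 m²; mean velocity V = Q/A = 0.001103/0.0008814 = 1.251 m/s.
Reynolds number Re = ρVD/μ = 803 · 1.251 · 0.0335 / 0.00238 = 1.414e+04.
Re > 4000 → turbulent. Relative roughness ε/D = 0.00079/0.0335 = 0.0236. Swamee-Jain: f = 0.25/(log₁₀[0.0236/3.7 + 5.74/1.414e+04^0.9])² = 0.25/(log₁₀[0.00637 + 0.00106])² = 0.25/(-2.129)² = 0.05515.
Darcy-Weisbach: ΔP = f(L/D)(ρV²/2) = 0.05515·(4.17/0.0335)·(803·1.251²/2) = 0.05515·124.5·628.5 = 4315 Pa.
Pumping power P = QΔP = 0.001103·4315 = 4.758 W = 4.76 W.

P ≈ 4.76 W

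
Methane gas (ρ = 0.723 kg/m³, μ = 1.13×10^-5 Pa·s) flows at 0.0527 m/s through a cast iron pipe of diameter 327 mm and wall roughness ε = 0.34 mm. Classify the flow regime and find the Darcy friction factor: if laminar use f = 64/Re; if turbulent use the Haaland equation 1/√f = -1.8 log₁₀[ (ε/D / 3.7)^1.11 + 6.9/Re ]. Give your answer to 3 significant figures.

f ≈ 0.0580

Re = ρVD/μ = 0.723·0.0527·0.327/1.13e-05 = 1103.
Re < 2300 → laminar, so f = 64/Re = 0.05804 (roughness is irrelevant in laminar flow).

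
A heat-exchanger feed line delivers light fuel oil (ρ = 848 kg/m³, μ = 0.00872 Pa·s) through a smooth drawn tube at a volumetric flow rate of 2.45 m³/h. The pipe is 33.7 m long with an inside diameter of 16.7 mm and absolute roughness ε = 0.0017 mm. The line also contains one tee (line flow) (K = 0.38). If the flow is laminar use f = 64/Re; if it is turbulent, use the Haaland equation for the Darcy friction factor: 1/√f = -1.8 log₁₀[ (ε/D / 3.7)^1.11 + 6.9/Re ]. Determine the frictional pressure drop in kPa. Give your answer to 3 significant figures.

Q = 2.45 m³/h = 2.45/3600 = 0.0006806 m³/s.
Cross-sectional area A = πD²/4 = π(0.0167)²/4 = 0.000219 m²; mean velocity V = Q/A = 0.0006806/0.000219 = 3.107 m/s.
Reynolds number Re = ρVD/μ = 848 · 3.107 · 0.0167 / 0.00872 = 5046.
Re > 4000 → turbulent. Relative roughness ε/D = 1.7e-06/0.0167 = 0.000102. Haaland: 1/√f = -1.8 log₁₀[(0.000102/3.7)^1.11 + 6.9/5046] = -1.8 log₁₀[8.67e-06 + 0.00137] = 5.15, so f = 0.0377.
Total minor-loss coefficient ΣK = 1·0.38 = 0.38.
ΔP = [f·L/D + ΣK]·(ρV²/2) = [0.0377·33.7/0.0167 + 0.38]·(848·3.107²/2) = [76.07 + 0.38]·4093 = 3.129e+05 Pa.
ΔP = 3.129e+05 Pa = 313 kPa.

ΔP ≈ 313 kPa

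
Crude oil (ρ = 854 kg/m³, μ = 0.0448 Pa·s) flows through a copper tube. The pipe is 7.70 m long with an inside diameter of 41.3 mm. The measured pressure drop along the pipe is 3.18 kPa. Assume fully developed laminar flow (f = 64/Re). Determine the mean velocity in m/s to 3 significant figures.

For laminar flow, f = 64/Re with Re = ρVD/μ, so Darcy-Weisbach reduces to ΔP = 32μLV/D². Solving for V: V = ΔP·D²/(32μL) = 3180·(0.0413)²/(32·0.0448·7.7) = 0.4914 m/s.
Check: Re = ρVD/μ = 854·0.4914·0.0413/0.0448 = 386.8 < 2300, so the laminar assumption holds.

V ≈ 0.491 m/s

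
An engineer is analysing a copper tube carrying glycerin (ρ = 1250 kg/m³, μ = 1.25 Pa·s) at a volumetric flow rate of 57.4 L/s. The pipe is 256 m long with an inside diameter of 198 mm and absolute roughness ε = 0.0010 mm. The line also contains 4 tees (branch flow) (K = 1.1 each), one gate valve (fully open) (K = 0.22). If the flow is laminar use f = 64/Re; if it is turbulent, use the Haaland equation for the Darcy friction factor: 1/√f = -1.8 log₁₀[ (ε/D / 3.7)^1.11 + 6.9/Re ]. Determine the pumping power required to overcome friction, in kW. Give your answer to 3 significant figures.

P ≈ 28.5 kW

Q = 57.4 L/s = 57.4/1000 = 0.0574 m³/s.
Cross-sectional area A = πD²/4 = π(0.198)²/4 = 0.03079 m²; mean velocity V = Q/A = 0.0574/0.03079 = 1.864 m/s.
Reynolds number Re = ρVD/μ = 1250 · 1.864 · 0.198 / 1.25 = 369.1.
Re < 2300 → laminar flow, so f = 64/Re = 64/369.1 = 0.1734 (the turbulent correlation is not needed).
Total minor-loss coefficient ΣK = 4·1.1 + 1·0.22 = 4.62.
ΔP = [f·L/D + ΣK]·(ρV²/2) = [0.1734·256/0.198 + 4.62]·(1250·1.864²/2) = [224.2 + 4.62]·2172 = 4.97e+05 Pa.
Pumping power P = QΔP = 0.0574·4.97e+05 = 28530 W = 28.5 kW.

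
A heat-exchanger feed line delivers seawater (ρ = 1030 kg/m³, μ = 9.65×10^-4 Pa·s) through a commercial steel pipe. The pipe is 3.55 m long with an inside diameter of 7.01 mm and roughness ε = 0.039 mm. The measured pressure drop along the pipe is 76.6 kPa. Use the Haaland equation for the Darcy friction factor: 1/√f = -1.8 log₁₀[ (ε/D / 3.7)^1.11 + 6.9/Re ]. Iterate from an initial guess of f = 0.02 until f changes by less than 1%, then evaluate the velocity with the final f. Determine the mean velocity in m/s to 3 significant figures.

V ≈ 2.90 m/s

Rearranging Darcy-Weisbach: V = √(2·ΔP·D/(f·L·ρ)). With ε/D = 3.9e-05/0.00701 = 0.00556, iterate starting from f = 0.02:
  f = 0.02 → V = √(2·7.66e+04·0.00701/(0.02·3.55·1030)) = 3.832 m/s; Re = ρVD/μ = 2.867e+04; f → 0.03406
  f = 0.03406 → V = 2.937 m/s; Re = 2.197e+04; f → 0.03478
  f = 0.03478 → V = 2.906 m/s; Re = 2.174e+04; f → 0.03481
Converged (Δf/f < 1%). With the final f = 0.03481: V = √(2·7.66e+04·0.00701/(0.03481·3.55·1030)) = 2.905 m/s.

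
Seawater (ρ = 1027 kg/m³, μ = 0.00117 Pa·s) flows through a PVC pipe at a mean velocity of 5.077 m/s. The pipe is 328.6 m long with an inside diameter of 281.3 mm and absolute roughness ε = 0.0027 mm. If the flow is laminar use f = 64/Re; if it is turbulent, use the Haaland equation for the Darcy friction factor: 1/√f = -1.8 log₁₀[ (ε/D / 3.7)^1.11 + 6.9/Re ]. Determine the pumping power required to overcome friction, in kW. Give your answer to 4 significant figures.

P ≈ 55.42 kW

Reynolds number Re = ρVD/μ = 1027 · 5.077 · 0.2813 / 0.00117 = 1.254e+06.
Re > 4000 → turbulent. Relative roughness ε/D = 2.7e-06/0.2813 = 9.6e-06. Haaland: 1/√f = -1.8 log₁₀[(9.6e-06/3.7)^1.11 + 6.9/1.254e+06] = -1.8 log₁₀[6.3e-07 + 5.5e-06] = 9.382, so f = 0.01136.
Darcy-Weisbach: ΔP = f(L/D)(ρV²/2) = 0.01136·(328.6/0.2813)·(1027·5.077²/2) = 0.01136·1168·1.324e+04 = 1.757e+05 Pa.
Q = V·A = 5.077·0.06215 = 0.3155 m³/s.
Pumping power P = QΔP = 0.3155·1.757e+05 = 55424 W = 55.42 kW.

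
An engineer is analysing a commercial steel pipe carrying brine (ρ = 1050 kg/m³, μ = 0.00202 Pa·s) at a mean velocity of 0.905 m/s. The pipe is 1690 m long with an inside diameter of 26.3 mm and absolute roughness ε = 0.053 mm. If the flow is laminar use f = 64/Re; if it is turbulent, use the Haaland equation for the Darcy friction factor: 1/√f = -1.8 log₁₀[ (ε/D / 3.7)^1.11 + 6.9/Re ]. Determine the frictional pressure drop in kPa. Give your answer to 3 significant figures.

Reynolds number Re = ρVD/μ = 1050 · 0.905 · 0.0263 / 0.00202 = 1.237e+04.
Re > 4000 → turbulent. Relative roughness ε/D = 5.3e-05/0.0263 = 0.00202. Haaland: 1/√f = -1.8 log₁₀[(0.00202/3.7)^1.11 + 6.9/1.237e+04] = -1.8 log₁₀[0.000238 + 0.000558] = 5.578, so f = 0.03214.
Darcy-Weisbach: ΔP = f(L/D)(ρV²/2) = 0.03214·(1690/0.0263)·(1050·0.905²/2) = 0.03214·6.426e+04·430 = 8.879e+05 Pa.
ΔP = 8.879e+05 Pa = 888 kPa.

ΔP ≈ 888 kPa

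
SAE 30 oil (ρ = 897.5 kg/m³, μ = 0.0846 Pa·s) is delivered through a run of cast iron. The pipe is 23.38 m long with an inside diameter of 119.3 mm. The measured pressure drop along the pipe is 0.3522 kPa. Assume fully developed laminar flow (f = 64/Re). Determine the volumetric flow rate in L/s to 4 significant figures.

Q ≈ 0.8853 L/s

For laminar flow, f = 64/Re with Re = ρVD/μ, so Darcy-Weisbach reduces to ΔP = 32μLV/D². Solving for V: V = ΔP·D²/(32μL) = 352.2·(0.1193)²/(32·0.0846·23.38) = 0.0792 m/s.
Check: Re = ρVD/μ = 897.5·0.0792·0.1193/0.0846 = 100.2 < 2300, so the laminar assumption holds.
Q = V·A = 0.0792·(π/4·0.1193²) = 0.0008853 m³/s = 0.8853 L/s.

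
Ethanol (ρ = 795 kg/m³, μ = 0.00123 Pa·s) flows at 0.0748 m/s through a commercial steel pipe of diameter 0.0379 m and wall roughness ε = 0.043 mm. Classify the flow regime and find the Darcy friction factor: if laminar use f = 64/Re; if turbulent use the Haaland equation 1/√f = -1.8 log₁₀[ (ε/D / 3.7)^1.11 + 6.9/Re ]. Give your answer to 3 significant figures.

Re = ρVD/μ = 795·0.0748·0.0379/0.00123 = 1832.
Re < 2300 → laminar, so f = 64/Re = 0.03493 (roughness is irrelevant in laminar flow).

f ≈ 0.0349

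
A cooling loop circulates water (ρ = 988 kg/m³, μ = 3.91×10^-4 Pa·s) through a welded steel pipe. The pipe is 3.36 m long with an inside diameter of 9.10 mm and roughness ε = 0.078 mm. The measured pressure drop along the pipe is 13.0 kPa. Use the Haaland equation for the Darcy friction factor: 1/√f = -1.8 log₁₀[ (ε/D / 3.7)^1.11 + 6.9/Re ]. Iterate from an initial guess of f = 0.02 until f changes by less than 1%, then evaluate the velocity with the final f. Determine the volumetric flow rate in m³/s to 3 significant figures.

Rearranging Darcy-Weisbach: V = √(2·ΔP·D/(f·L·ρ)). With ε/D = 7.8e-05/0.0091 = 0.00857, iterate starting from f = 0.02:
  f = 0.02 → V = √(2·1.3e+04·0.0091/(0.02·3.36·988)) = 1.888 m/s; Re = ρVD/μ = 4.341e+04; f → 0.03746
  f = 0.03746 → V = 1.379 m/s; Re = 3.172e+04; f → 0.03794
  f = 0.03794 → V = 1.371 m/s; Re = 3.151e+04; f → 0.03796
Converged (Δf/f < 1%). With the final f = 0.03796: V = √(2·1.3e+04·0.0091/(0.03796·3.36·988)) = 1.37 m/s.
Q = V·A = 1.37·(π/4·0.0091²) = 8.912e-05 m³/s = 8.91×10^-5 m³/s.

Q ≈ 8.91×10^-5 m³/s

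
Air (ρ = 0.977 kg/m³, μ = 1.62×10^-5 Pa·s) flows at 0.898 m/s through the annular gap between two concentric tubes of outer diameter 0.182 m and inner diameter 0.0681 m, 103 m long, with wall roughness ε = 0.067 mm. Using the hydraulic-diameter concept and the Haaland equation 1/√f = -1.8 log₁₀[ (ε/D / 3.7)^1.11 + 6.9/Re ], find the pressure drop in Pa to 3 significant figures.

Hydraulic diameter D_h = 4A/P = D_o - D_i = 0.182 - 0.0681 = 0.1139 m.
Re = ρVD_h/μ = 0.977·0.898·0.1139/1.62e-05 = 6169.
ε/D_h = 6.7e-05/0.1139 = 0.000588; Haaland gives 1/√f = -1.8 log₁₀[6.07e-05+0.00112] = 5.271, so f = 0.03599.
ΔP = f(L/D_h)(ρV²/2) = 0.03599·103/0.1139·0.3939 = 12.82 Pa.

ΔP ≈ 12.8 Pa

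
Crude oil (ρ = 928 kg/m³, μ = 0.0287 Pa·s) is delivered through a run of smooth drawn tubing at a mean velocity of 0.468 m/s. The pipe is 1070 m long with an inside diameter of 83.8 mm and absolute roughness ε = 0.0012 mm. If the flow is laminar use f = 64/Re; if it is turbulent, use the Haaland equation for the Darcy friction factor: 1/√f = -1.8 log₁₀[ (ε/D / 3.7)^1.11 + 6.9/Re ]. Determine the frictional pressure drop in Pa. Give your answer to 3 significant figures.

Reynolds number Re = ρVD/μ = 928 · 0.468 · 0.0838 / 0.0287 = 1268.
Re < 2300 → laminar flow, so f = 64/Re = 64/1268 = 0.05047 (the turbulent correlation is not needed).
Darcy-Weisbach: ΔP = f(L/D)(ρV²/2) = 0.05047·(1070/0.0838)·(928·0.468²/2) = 0.05047·1.277e+04·101.6 = 6.549e+04 Pa.

ΔP ≈ 65500 Pa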